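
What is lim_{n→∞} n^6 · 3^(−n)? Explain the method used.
lim = 0

Exponentials with base > 1 dominate every fixed polynomial: for any fixed c, n^c / 3^n → 0 as n → ∞ (e.g. by the ratio test, or by writing 3^n = e^(n ln 3) and noting e^(n ln 3) / n^c → ∞). Hence n^6 · 3^(−n) = n^6 / 3^n → 0.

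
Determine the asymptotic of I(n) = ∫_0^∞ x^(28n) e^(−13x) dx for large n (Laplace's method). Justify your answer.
I(n) ~ (sqrt(2π·28n) / 13) · (28n/(13e))^(28n)

Write the integrand as exp(28n ln x − 13x) and set f(x) = 28n ln x − 13x. Then f'(x) = 28n/x − 13 = 0 at x* = 28n/13, and f''(x*) = −28n/x*^2 = −13^2/(28n). Laplace's method (interior maximum) gives
  I(n) ~ e^(f(x*)) · sqrt(2π / |f''(x*)|)
        = exp(28n ln(28n/13) − 28n) · sqrt(2π · 28n / 13^2)
        = (28n/13)^(28n) e^(−28n) · sqrt(2π·28n) / 13
        = (sqrt(2π·28n) / 13) · (28n/(13e))^(28n).
This matches Γ(28n+1)/13^(28n+1) with Stirling applied to Γ.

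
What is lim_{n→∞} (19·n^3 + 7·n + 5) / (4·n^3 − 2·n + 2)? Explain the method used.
lim = 19/4

For large n the leading n^3 terms dominate both numerator and denominator. Dividing top and bottom by n^3, every other term tends to 0, leaving 19/4.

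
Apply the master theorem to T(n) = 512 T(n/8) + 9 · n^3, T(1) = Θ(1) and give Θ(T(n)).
T(n) = Θ(n^3 log n)

log_8 512 = 3, and f(n) = 9 · n^3 = Θ(n^(log_8 512)). This is Case 2 of the master theorem: T(n) = Θ(f(n) · log n) = Θ(n^3 log n).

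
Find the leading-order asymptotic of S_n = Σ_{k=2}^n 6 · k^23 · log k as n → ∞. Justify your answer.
S_n ~ n^24 log n / 4 − n^24 / 96

By integral comparison, S_n = ∫_1^n 6 · x^23 · log x dx + O(n^23 · log n). For the integral, ∫ x^23 log x dx = n^24 log n / 24 − n^24/576 (integration by parts). Hence S_n ~ n^24 log n / 4 − n^24 / 96.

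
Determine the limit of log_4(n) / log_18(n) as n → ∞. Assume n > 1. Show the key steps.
lim = ln(18) / ln(4) = log_4(18)

Change of base: log_4(n) = ln n / ln 4 and log_18(n) = ln n / ln 18. The ratio is (ln n / ln 4) · (ln 18 / ln n) = ln 18 / ln 4, a constant independent of n. So the limit is ln 18 / ln 4 = log_4(18).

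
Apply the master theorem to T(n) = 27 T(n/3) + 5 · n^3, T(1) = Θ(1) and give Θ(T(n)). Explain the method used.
T(n) = Θ(n^3 log n)

log_3 27 = 3, and f(n) = 5 · n^3 = Θ(n^(log_3 27)). This is Case 2 of the master theorem: T(n) = Θ(f(n) · log n) = Θ(n^3 log n).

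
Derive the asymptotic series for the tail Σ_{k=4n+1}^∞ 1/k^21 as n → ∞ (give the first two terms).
Σ_{k>4n} 1/k^21 = 1/(20 · (4n)^20) − 1/(2 · (4n)^21) + O(1/(4n)^22)

Compare to the integral: ∫_{4n}^∞ x^(−21) dx = [−x^(−20)/20]_{4n}^∞ = 1/((21−1)·(4n)^20). The Euler-Maclaurin correction adds −f(4n)/2 = −1/(2·(4n)^21). Euler-Maclaurin then gives
  Σ_{k>4n} 1/k^21 = ∫_{4n}^∞ dx/x^21 − 1/(2·(4n)^21) + O(1/(4n)^22).
(Equivalently this is ζ(21) − Σ_{k≤4n} 1/k^21.)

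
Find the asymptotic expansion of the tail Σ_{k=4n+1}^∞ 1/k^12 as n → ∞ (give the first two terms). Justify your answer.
Σ_{k>4n} 1/k^12 = 1/(11 · (4n)^11) − 1/(2 · (4n)^12) + O(1/(4n)^13)

Compare to the integral: ∫_{4n}^∞ x^(−12) dx = [−x^(−11)/11]_{4n}^∞ = 1/((12−1)·(4n)^11). The Euler-Maclaurin correction adds −f(4n)/2 = −1/(2·(4n)^12). Euler-Maclaurin then gives
  Σ_{k>4n} 1/k^12 = ∫_{4n}^∞ dx/x^12 − 1/(2·(4n)^12) + O(1/(4n)^13).
(Equivalently this is ζ(12) − Σ_{k≤4n} 1/k^12.)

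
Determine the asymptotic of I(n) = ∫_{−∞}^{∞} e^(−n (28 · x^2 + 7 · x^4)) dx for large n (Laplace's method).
I(n) ~ sqrt(π/(28n))

φ(x) = 28 · x^2 + 7 · x^4 has its unique global minimum at x* = 0 (since φ'(x) = 56x + 28x^3 = 0 only at x = 0 for real x with both coefficients positive, and φ → ∞ as |x| → ∞). At x* = 0, φ(0) = 0 and φ''(0) = 56. Laplace's method then gives
  I(n) ~ sqrt(2π / (n · φ''(0))) · e^(−n φ(0)) = sqrt(2π / (56n)) = sqrt(π/(28n)).
The 7 · x^4 term contributes only at subleading order (an O(1/n) relative correction).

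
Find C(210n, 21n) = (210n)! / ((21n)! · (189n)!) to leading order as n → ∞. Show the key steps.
C(210n, 21n) ~ (10000000000/387420489)^(21n) · sqrt(5/(9π·21n))

Write N = 21n. Apply Stirling to each factorial:
  (10N)! ~ sqrt(2π·10N) · (10N/e)^(10N),
  N! ~ sqrt(2π N) · (N/e)^N,
  (9N)! ~ sqrt(2π·9N) · (9N/e)^(9N).
The exponential factors combine to (10N)^(10N) / (N^N · (9N)^(9N)) = 10^(10N)/9^(9N) = (10^10/9^9)^N = (10000000000/387420489)^N.
The square-root prefactors combine to sqrt(2π·10N) / (sqrt(2π N)·sqrt(2π·9N)) = sqrt(10 / (2π·9·N)) = sqrt(5/(9π·21n)).
Substituting N = 21n: C(210n, 21n) ~ (10000000000/387420489)^(21n) · sqrt(5/(9π·21n)).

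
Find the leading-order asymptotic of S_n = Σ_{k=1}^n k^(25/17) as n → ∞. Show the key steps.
S_n ~ (17/42) · n^(42/17)

Integral comparison: Σ_{k=1}^n k^(25/17) = ∫_0^n x^(25/17) dx + O(n^(25/17)). The integral is n^(1 + 25/17) / (1 + 25/17) = n^((25+17)/17) / ((25+17)/17) = (17/42) · n^(42/17).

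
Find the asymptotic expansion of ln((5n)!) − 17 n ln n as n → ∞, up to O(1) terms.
ln((5n)!) − 17 n ln n = −12 n ln n + 5(ln 5 − 1) n + (1/2) ln(2π·5n) + O(1/n)

Stirling: ln((5n)!) = 5n ln(5n) − 5n + (1/2) ln(2π·5n) + O(1/n).
Expand 5n ln(5n) = 5n (ln n + ln 5) = 5n ln n + 5n ln 5.
Subtract 17n ln n: leading term is (5 − 17) n ln n = −12 n ln n. The next term is 5n ln 5 − 5n = 5(ln 5 − 1) n. Then the (1/2) ln(2π·5n) correction.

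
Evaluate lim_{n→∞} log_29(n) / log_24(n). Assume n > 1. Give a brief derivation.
lim = ln(24) / ln(29) = log_29(24)

Change of base: log_29(n) = ln n / ln 29 and log_24(n) = ln n / ln 24. The ratio is (ln n / ln 29) · (ln 24 / ln n) = ln 24 / ln 29, a constant independent of n. So the limit is ln 24 / ln 29 = log_29(24).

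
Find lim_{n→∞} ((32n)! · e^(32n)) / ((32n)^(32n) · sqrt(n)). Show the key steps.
lim = sqrt(2π·32)

Stirling: (32n)! ~ sqrt(2π·32n) · (32n/e)^(32n). Hence
  (32n)! · e^(32n) / (32n)^(32n) ~ sqrt(2π·32n).
Dividing by sqrt(n): sqrt(2π·32n) / sqrt(n) = sqrt(2π·32) · n^((1−1)/2), so the limit is sqrt(2π·32).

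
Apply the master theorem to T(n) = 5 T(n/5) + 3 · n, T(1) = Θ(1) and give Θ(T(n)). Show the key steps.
T(n) = Θ(n log n)

log_5 5 = 1, and f(n) = 3 · n = Θ(n^(log_5 5)). This is Case 2 of the master theorem: T(n) = Θ(f(n) · log n) = Θ(n log n).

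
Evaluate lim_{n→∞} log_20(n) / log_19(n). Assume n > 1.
lim = ln(19) / ln(20) = log_20(19)

Change of base: log_20(n) = ln n / ln 20 and log_19(n) = ln n / ln 19. The ratio is (ln n / ln 20) · (ln 19 / ln n) = ln 19 / ln 20, a constant independent of n. So the limit is ln 19 / ln 20 = log_20(19).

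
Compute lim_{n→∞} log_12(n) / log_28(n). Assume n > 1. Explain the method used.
lim = ln(28) / ln(12) = log_12(28)

Change of base: log_12(n) = ln n / ln 12 and log_28(n) = ln n / ln 28. The ratio is (ln n / ln 12) · (ln 28 / ln n) = ln 28 / ln 12, a constant independent of n. So the limit is ln 28 / ln 12 = log_12(28).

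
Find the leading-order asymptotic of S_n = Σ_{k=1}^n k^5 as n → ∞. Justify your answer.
S_n ~ n^6 / 6

By integral comparison (Euler-Maclaurin), Σ_{k=1}^n k^5 = ∫_0^n x^5 dx + O(n^5) = n^6/6 + O(n^5). (Equivalently, Faulhaber's formula gives the same leading term.)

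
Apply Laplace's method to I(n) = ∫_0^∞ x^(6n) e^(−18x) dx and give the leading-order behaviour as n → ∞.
I(n) ~ (sqrt(2π·6n) / 18) · (6n/(18e))^(6n)

Write the integrand as exp(6n ln x − 18x) and set f(x) = 6n ln x − 18x. Then f'(x) = 6n/x − 18 = 0 at x* = 6n/18, and f''(x*) = −6n/x*^2 = −18^2/(6n). Laplace's method (interior maximum) gives
  I(n) ~ e^(f(x*)) · sqrt(2π / |f''(x*)|)
        = exp(6n ln(6n/18) − 6n) · sqrt(2π · 6n / 18^2)
        = (6n/18)^(6n) e^(−6n) · sqrt(2π·6n) / 18
        = (sqrt(2π·6n) / 18) · (6n/(18e))^(6n).
This matches Γ(6n+1)/18^(6n+1) with Stirling applied to Γ.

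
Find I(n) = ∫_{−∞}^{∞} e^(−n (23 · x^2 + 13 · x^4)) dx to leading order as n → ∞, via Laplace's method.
I(n) ~ sqrt(π/(23n))

φ(x) = 23 · x^2 + 13 · x^4 has its unique global minimum at x* = 0 (since φ'(x) = 46x + 52x^3 = 0 only at x = 0 for real x with both coefficients positive, and φ → ∞ as |x| → ∞). At x* = 0, φ(0) = 0 and φ''(0) = 46. Laplace's method then gives
  I(n) ~ sqrt(2π / (n · φ''(0))) · e^(−n φ(0)) = sqrt(2π / (46n)) = sqrt(π/(23n)).
The 13 · x^4 term contributes only at subleading order (an O(1/n) relative correction).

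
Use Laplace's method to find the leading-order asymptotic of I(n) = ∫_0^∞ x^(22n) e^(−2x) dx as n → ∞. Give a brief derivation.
I(n) ~ (sqrt(2π·22n) / 2) · (22n/(2e))^(22n)

Write the integrand as exp(22n ln x − 2x) and set f(x) = 22n ln x − 2x. Then f'(x) = 22n/x − 2 = 0 at x* = 22n/2, and f''(x*) = −22n/x*^2 = −2^2/(22n). Laplace's method (interior maximum) gives
  I(n) ~ e^(f(x*)) · sqrt(2π / |f''(x*)|)
        = exp(22n ln(22n/2) − 22n) · sqrt(2π · 22n / 2^2)
        = (22n/2)^(22n) e^(−22n) · sqrt(2π·22n) / 2
        = (sqrt(2π·22n) / 2) · (22n/(2e))^(22n).
This matches Γ(22n+1)/2^(22n+1) with Stirling applied to Γ.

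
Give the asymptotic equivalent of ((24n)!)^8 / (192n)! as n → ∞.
((24n)!)^8/(192n)! ~ ((2π·24n)^(7/2) / sqrt(8)) · 8^(−8·24n)  →  0

Write N = 24n. Stirling: N! ~ sqrt(2π N)(N/e)^N and (8N)! ~ sqrt(2π·8N)·(8N/e)^(8N).
  (N!)^8/(8N)! ~ (2π N)^(8/2) (N/e)^(8N) / [sqrt(2π·8N) (8N/e)^(8N)]
     = (2π N)^(8/2) / sqrt(2π·8N) · (N/(8N))^(8N)
     = (2π N)^((8−1)/2) / sqrt(8) · 8^(−8N).
Since 8^8 > 1, the factor 8^(−8N) decays exponentially, so the ratio → 0. Substituting N = 24n gives the stated form.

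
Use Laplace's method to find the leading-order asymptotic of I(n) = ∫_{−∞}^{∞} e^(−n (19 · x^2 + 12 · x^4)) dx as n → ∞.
I(n) ~ sqrt(π/(19n))

φ(x) = 19 · x^2 + 12 · x^4 has its unique global minimum at x* = 0 (since φ'(x) = 38x + 48x^3 = 0 only at x = 0 for real x with both coefficients positive, and φ → ∞ as |x| → ∞). At x* = 0, φ(0) = 0 and φ''(0) = 38. Laplace's method then gives
  I(n) ~ sqrt(2π / (n · φ''(0))) · e^(−n φ(0)) = sqrt(2π / (38n)) = sqrt(π/(19n)).
The 12 · x^4 term contributes only at subleading order (an O(1/n) relative correction).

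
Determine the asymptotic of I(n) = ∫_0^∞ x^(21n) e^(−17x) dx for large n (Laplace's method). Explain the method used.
I(n) ~ (sqrt(2π·21n) / 17) · (21n/(17e))^(21n)

Write the integrand as exp(21n ln x − 17x) and set f(x) = 21n ln x − 17x. Then f'(x) = 21n/x − 17 = 0 at x* = 21n/17, and f''(x*) = −21n/x*^2 = −17^2/(21n). Laplace's method (interior maximum) gives
  I(n) ~ e^(f(x*)) · sqrt(2π / |f''(x*)|)
        = exp(21n ln(21n/17) − 21n) · sqrt(2π · 21n / 17^2)
        = (21n/17)^(21n) e^(−21n) · sqrt(2π·21n) / 17
        = (sqrt(2π·21n) / 17) · (21n/(17e))^(21n).
This matches Γ(21n+1)/17^(21n+1) with Stirling applied to Γ.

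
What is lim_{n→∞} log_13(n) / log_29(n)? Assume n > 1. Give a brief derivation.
lim = ln(29) / ln(13) = log_13(29)

Change of base: log_13(n) = ln n / ln 13 and log_29(n) = ln n / ln 29. The ratio is (ln n / ln 13) · (ln 29 / ln n) = ln 29 / ln 13, a constant independent of n. So the limit is ln 29 / ln 13 = log_13(29).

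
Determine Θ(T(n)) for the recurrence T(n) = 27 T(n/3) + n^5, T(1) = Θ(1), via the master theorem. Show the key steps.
T(n) = Θ(n^5)

log_3 27 ≈ 3.000. f(n) = n^5 dominates n^(log_3 27) since 5 > 3.000, and the regularity condition a·f(n/b) = 27·(n/3)^5 = (27/243)·n^5 ≤ c·f(n) holds with c = 27/243 ≈ 0.111 < 1. So this is Case 3: T(n) = Θ(f(n)) = Θ(n^5).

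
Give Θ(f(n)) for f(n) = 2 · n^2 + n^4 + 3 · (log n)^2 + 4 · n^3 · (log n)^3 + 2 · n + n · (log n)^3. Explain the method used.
f(n) ∈ Θ(n^4)

Compare the terms by growth order. For large n, n^a · (log n)^b dominates n^a' · (log n)^b' iff a > a', or (a = a' and b > b'). Ranking the 6 terms shows the dominant one is n^4. Hence f(n) ∈ Θ(n^4).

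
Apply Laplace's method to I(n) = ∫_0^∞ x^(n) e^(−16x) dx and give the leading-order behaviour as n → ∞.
I(n) ~ (sqrt(2π·n) / 16) · (n/(16e))^(n)

Write the integrand as exp(n ln x − 16x) and set f(x) = n ln x − 16x. Then f'(x) = n/x − 16 = 0 at x* = n/16, and f''(x*) = −n/x*^2 = −16^2/(n). Laplace's method (interior maximum) gives
  I(n) ~ e^(f(x*)) · sqrt(2π / |f''(x*)|)
        = exp(n ln(n/16) − n) · sqrt(2π · n / 16^2)
        = (n/16)^(n) e^(−n) · sqrt(2π·n) / 16
        = (sqrt(2π·n) / 16) · (n/(16e))^(n).
This matches Γ(n+1)/16^(n+1) with Stirling applied to Γ.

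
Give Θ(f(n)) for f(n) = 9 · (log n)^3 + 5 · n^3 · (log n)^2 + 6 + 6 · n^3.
f(n) ∈ Θ(n^3 · (log n)^2)

Compare the terms by growth order. For large n, n^a · (log n)^b dominates n^a' · (log n)^b' iff a > a', or (a = a' and b > b'). Ranking the 4 terms shows the dominant one is 5 · n^3 · (log n)^2. Hence f(n) ∈ Θ(n^3 · (log n)^2).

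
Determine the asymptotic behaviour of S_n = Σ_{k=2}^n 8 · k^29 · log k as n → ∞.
S_n ~ 4 · n^30 log n / 15 − 2 · n^30 / 225

By integral comparison, S_n = ∫_1^n 8 · x^29 · log x dx + O(n^29 · log n). For the integral, ∫ x^29 log x dx = n^30 log n / 30 − n^30/900 (integration by parts). Hence S_n ~ 4 · n^30 log n / 15 − 2 · n^30 / 225.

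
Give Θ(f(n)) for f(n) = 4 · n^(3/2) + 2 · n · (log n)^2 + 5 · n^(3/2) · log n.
f(n) ∈ Θ(n^(3/2) · log n)

Compare the terms by growth order. For large n, n^a · (log n)^b dominates n^a' · (log n)^b' iff a > a', or (a = a' and b > b'). Ranking the 3 terms shows the dominant one is 5 · n^(3/2) · log n. Hence f(n) ∈ Θ(n^(3/2) · log n).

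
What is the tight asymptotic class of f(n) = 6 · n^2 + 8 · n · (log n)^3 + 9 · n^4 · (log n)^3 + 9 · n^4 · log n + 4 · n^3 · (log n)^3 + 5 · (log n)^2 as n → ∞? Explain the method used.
f(n) ∈ Θ(n^4 · (log n)^3)

Compare the terms by growth order. For large n, n^a · (log n)^b dominates n^a' · (log n)^b' iff a > a', or (a = a' and b > b'). Ranking the 6 terms shows the dominant one is 9 · n^4 · (log n)^3. Hence f(n) ∈ Θ(n^4 · (log n)^3).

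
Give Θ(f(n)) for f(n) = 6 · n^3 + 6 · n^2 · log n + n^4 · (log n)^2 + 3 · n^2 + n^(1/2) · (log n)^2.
f(n) ∈ Θ(n^4 · (log n)^2)

Compare the terms by growth order. For large n, n^a · (log n)^b dominates n^a' · (log n)^b' iff a > a', or (a = a' and b > b'). Ranking the 5 terms shows the dominant one is n^4 · (log n)^2. Hence f(n) ∈ Θ(n^4 · (log n)^2).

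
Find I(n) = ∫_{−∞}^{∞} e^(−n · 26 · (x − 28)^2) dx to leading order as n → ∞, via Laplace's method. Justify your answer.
I(n) = sqrt(π/(26n))

Here φ(x) = 26 · (x − 28)^2 has its unique minimum at x* = 28 with φ(x*) = 0 and φ''(x*) = 52. Laplace's method gives
  I(n) ~ e^(−n φ(x*)) · sqrt(2π / (n · φ''(x*))) = sqrt(2π / (52n)) = sqrt(π/(26n)).
This is exact: substituting u = (x − 28)·sqrt(26n) gives I(n) = (1/sqrt(26n)) ∫_{−∞}^{∞} e^(−u^2) du = sqrt(π/(26n)).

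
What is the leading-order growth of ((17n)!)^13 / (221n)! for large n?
((17n)!)^13/(221n)! ~ ((2π·17n)^(12/2) / sqrt(13)) · 13^(−13·17n)  →  0

Write N = 17n. Stirling: N! ~ sqrt(2π N)(N/e)^N and (13N)! ~ sqrt(2π·13N)·(13N/e)^(13N).
  (N!)^13/(13N)! ~ (2π N)^(13/2) (N/e)^(13N) / [sqrt(2π·13N) (13N/e)^(13N)]
     = (2π N)^(13/2) / sqrt(2π·13N) · (N/(13N))^(13N)
     = (2π N)^((13−1)/2) / sqrt(13) · 13^(−13N).
Since 13^13 > 1, the factor 13^(−13N) decays exponentially, so the ratio → 0. Substituting N = 17n gives the stated form.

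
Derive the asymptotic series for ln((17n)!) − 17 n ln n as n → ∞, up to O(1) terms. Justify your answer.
ln((17n)!) − 17 n ln n = 17(ln 17 − 1) n + (1/2) ln(2π·17n) + O(1/n)

Stirling: ln((17n)!) = 17n ln(17n) − 17n + (1/2) ln(2π·17n) + O(1/n).
Since 17n ln(17n) = 17n ln n + 17n ln 17, subtracting 17n ln n cancels the n ln n term exactly. What remains is 17(ln 17 − 1) n + (1/2) ln(2π·17n) + O(1/n).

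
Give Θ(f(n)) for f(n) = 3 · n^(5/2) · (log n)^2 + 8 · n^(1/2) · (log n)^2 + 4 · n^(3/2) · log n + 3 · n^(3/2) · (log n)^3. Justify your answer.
f(n) ∈ Θ(n^(5/2) · (log n)^2)

Compare the terms by growth order. For large n, n^a · (log n)^b dominates n^a' · (log n)^b' iff a > a', or (a = a' and b > b'). Ranking the 4 terms shows the dominant one is 3 · n^(5/2) · (log n)^2. Hence f(n) ∈ Θ(n^(5/2) · (log n)^2).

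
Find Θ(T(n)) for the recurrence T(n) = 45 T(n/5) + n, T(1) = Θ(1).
T(n) = Θ(n^(log_5 45))

Master theorem: compare f(n) = n to n^(log_5 45) where log_5 45 ≈ 2.365. Since 1 < log_5 45, we have f(n) = O(n^(log_5 45 − ε)) for some ε > 0 — Case 1. Hence T(n) = Θ(n^(log_5 45)).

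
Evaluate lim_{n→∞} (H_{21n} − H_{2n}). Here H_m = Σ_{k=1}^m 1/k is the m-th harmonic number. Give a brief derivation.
lim = ln(21/2)

Euler-Maclaurin gives H_m = ln m + γ + 1/(2m) + O(1/m^2). The γ and O(1/m) terms cancel in the difference:
  H_{21n} − H_{2n} = ln(21n) − ln(2n) + O(1/n) = ln(21/2) + O(1/n).
Hence the limit is ln(21/2).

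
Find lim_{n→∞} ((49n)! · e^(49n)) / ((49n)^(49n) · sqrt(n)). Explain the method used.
lim = sqrt(2π·49)

Stirling: (49n)! ~ sqrt(2π·49n) · (49n/e)^(49n). Hence
  (49n)! · e^(49n) / (49n)^(49n) ~ sqrt(2π·49n).
Dividing by sqrt(n): sqrt(2π·49n) / sqrt(n) = sqrt(2π·49) · n^((1−1)/2), so the limit is sqrt(2π·49).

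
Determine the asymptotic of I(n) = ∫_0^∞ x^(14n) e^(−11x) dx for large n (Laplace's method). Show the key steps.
I(n) ~ (sqrt(2π·14n) / 11) · (14n/(11e))^(14n)

Write the integrand as exp(14n ln x − 11x) and set f(x) = 14n ln x − 11x. Then f'(x) = 14n/x − 11 = 0 at x* = 14n/11, and f''(x*) = −14n/x*^2 = −11^2/(14n). Laplace's method (interior maximum) gives
  I(n) ~ e^(f(x*)) · sqrt(2π / |f''(x*)|)
        = exp(14n ln(14n/11) − 14n) · sqrt(2π · 14n / 11^2)
        = (14n/11)^(14n) e^(−14n) · sqrt(2π·14n) / 11
        = (sqrt(2π·14n) / 11) · (14n/(11e))^(14n).
This matches Γ(14n+1)/11^(14n+1) with Stirling applied to Γ.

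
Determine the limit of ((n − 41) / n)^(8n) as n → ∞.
lim = e^(−328)

Rewrite as (1 − 41/n)^(8n). By the standard limit (1 + x/n)^n → e^x, we have (1 − 41/n)^n → e^(−41), and raising to the 8th power gives e^(−328).
More precisely, ln[(1 − 41/n)^(8n)] = 8n · ln(1 − 41/n) = 8n · (-41/n + O(1/n^2)) = -328 + O(1/n) → -328.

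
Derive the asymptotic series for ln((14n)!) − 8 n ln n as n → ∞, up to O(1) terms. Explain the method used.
ln((14n)!) − 8 n ln n = 6 n ln n + 14(ln 14 − 1) n + (1/2) ln(2π·14n) + O(1/n)

Stirling: ln((14n)!) = 14n ln(14n) − 14n + (1/2) ln(2π·14n) + O(1/n).
Expand 14n ln(14n) = 14n (ln n + ln 14) = 14n ln n + 14n ln 14.
Subtract 8n ln n: leading term is (14 − 8) n ln n = 6 n ln n. The next term is 14n ln 14 − 14n = 14(ln 14 − 1) n. Then the (1/2) ln(2π·14n) correction.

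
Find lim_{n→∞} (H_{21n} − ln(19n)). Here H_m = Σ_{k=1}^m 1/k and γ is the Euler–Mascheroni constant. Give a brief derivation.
lim = ln(21/19) + γ

By Euler-Maclaurin, H_m = ln m + γ + O(1/m). So
  H_{21n} − ln(19n) = ln(21n) + γ − ln(19n) + O(1/n)
                       = ln(21/19) + γ + O(1/n).
Hence the limit is ln(21/19) + γ.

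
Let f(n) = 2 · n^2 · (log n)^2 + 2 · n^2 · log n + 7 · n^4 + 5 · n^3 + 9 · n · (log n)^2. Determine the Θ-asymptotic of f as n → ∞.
f(n) ∈ Θ(n^4)

Compare the terms by growth order. For large n, n^a · (log n)^b dominates n^a' · (log n)^b' iff a > a', or (a = a' and b > b'). Ranking the 5 terms shows the dominant one is 7 · n^4. Hence f(n) ∈ Θ(n^4).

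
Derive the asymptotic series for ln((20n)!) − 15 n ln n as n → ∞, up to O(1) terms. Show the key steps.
ln((20n)!) − 15 n ln n = 5 n ln n + 20(ln 20 − 1) n + (1/2) ln(2π·20n) + O(1/n)

Stirling: ln((20n)!) = 20n ln(20n) − 20n + (1/2) ln(2π·20n) + O(1/n).
Expand 20n ln(20n) = 20n (ln n + ln 20) = 20n ln n + 20n ln 20.
Subtract 15n ln n: leading term is (20 − 15) n ln n = 5 n ln n. The next term is 20n ln 20 − 20n = 20(ln 20 − 1) n. Then the (1/2) ln(2π·20n) correction.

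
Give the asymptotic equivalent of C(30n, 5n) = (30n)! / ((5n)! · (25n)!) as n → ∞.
C(30n, 5n) ~ (46656/3125)^(5n) · sqrt(3/(5π·5n))

Write N = 5n. Apply Stirling to each factorial:
  (6N)! ~ sqrt(2π·6N) · (6N/e)^(6N),
  N! ~ sqrt(2π N) · (N/e)^N,
  (5N)! ~ sqrt(2π·5N) · (5N/e)^(5N).
The exponential factors combine to (6N)^(6N) / (N^N · (5N)^(5N)) = 6^(6N)/5^(5N) = (6^6/5^5)^N = (46656/3125)^N.
The square-root prefactors combine to sqrt(2π·6N) / (sqrt(2π N)·sqrt(2π·5N)) = sqrt(6 / (2π·5·N)) = sqrt(3/(5π·5n)).
Substituting N = 5n: C(30n, 5n) ~ (46656/3125)^(5n) · sqrt(3/(5π·5n)).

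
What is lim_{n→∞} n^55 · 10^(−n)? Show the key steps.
lim = 0

Exponentials with base > 1 dominate every fixed polynomial: for any fixed c, n^c / 10^n → 0 as n → ∞ (e.g. by the ratio test, or by writing 10^n = e^(n ln 10) and noting e^(n ln 10) / n^c → ∞). Hence n^55 · 10^(−n) = n^55 / 10^n → 0.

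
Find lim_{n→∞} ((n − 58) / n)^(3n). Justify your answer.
lim = e^(−174)

Rewrite as (1 − 58/n)^(3n). By the standard limit (1 + x/n)^n → e^x, we have (1 − 58/n)^n → e^(−58), and raising to the 3rd power gives e^(−174).
More precisely, ln[(1 − 58/n)^(3n)] = 3n · ln(1 − 58/n) = 3n · (-58/n + O(1/n^2)) = -174 + O(1/n) → -174.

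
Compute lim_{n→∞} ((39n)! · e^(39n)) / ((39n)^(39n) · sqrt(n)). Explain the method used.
lim = sqrt(2π·39)

Stirling: (39n)! ~ sqrt(2π·39n) · (39n/e)^(39n). Hence
  (39n)! · e^(39n) / (39n)^(39n) ~ sqrt(2π·39n).
Dividing by sqrt(n): sqrt(2π·39n) / sqrt(n) = sqrt(2π·39) · n^((1−1)/2), so the limit is sqrt(2π·39).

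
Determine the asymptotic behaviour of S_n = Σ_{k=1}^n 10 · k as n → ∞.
S_n ~ 5 · n^2

By integral comparison (Euler-Maclaurin), Σ_{k=1}^n 10 · k = 10 · ∫_0^n x^1 dx + O(n) = 10 · n^2/2 = 5 · n^2 + O(n). (Equivalently, Faulhaber's formula gives the same leading term.)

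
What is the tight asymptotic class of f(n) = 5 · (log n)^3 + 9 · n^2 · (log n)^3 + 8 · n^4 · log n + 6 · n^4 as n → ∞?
f(n) ∈ Θ(n^4 · log n)

Compare the terms by growth order. For large n, n^a · (log n)^b dominates n^a' · (log n)^b' iff a > a', or (a = a' and b > b'). Ranking the 4 terms shows the dominant one is 8 · n^4 · log n. Hence f(n) ∈ Θ(n^4 · log n).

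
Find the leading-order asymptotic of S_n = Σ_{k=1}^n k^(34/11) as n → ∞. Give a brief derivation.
S_n ~ (11/45) · n^(45/11)

Integral comparison: Σ_{k=1}^n k^(34/11) = ∫_0^n x^(34/11) dx + O(n^(34/11)). The integral is n^(1 + 34/11) / (1 + 34/11) = n^((34+11)/11) / ((34+11)/11) = (11/45) · n^(45/11).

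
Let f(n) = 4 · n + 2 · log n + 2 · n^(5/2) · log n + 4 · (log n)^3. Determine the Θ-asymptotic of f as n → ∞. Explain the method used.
f(n) ∈ Θ(n^(5/2) · log n)

Compare the terms by growth order. For large n, n^a · (log n)^b dominates n^a' · (log n)^b' iff a > a', or (a = a' and b > b'). Ranking the 4 terms shows the dominant one is 2 · n^(5/2) · log n. Hence f(n) ∈ Θ(n^(5/2) · log n).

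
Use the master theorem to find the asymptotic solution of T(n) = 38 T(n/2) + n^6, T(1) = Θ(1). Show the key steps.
T(n) = Θ(n^6)

log_2 38 ≈ 5.248. f(n) = n^6 dominates n^(log_2 38) since 6 > 5.248, and the regularity condition a·f(n/b) = 38·(n/2)^6 = (38/64)·n^6 ≤ c·f(n) holds with c = 38/64 ≈ 0.594 < 1. So this is Case 3: T(n) = Θ(f(n)) = Θ(n^6).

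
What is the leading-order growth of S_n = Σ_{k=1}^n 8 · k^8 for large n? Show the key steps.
S_n ~ 8 · n^9 / 9

By integral comparison (Euler-Maclaurin), Σ_{k=1}^n 8 · k^8 = 8 · ∫_0^n x^8 dx + O(n^8) = 8 · n^9/9 + O(n^8). (Equivalently, Faulhaber's formula gives the same leading term.)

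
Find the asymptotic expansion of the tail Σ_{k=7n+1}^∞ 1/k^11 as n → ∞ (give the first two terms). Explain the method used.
Σ_{k>7n} 1/k^11 = 1/(10 · (7n)^10) − 1/(2 · (7n)^11) + O(1/(7n)^12)

Compare to the integral: ∫_{7n}^∞ x^(−11) dx = [−x^(−10)/10]_{7n}^∞ = 1/((11−1)·(7n)^10). The Euler-Maclaurin correction adds −f(7n)/2 = −1/(2·(7n)^11). Euler-Maclaurin then gives
  Σ_{k>7n} 1/k^11 = ∫_{7n}^∞ dx/x^11 − 1/(2·(7n)^11) + O(1/(7n)^12).
(Equivalently this is ζ(11) − Σ_{k≤7n} 1/k^11.)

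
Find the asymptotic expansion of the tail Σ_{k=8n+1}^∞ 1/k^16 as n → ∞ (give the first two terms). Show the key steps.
Σ_{k>8n} 1/k^16 = 1/(15 · (8n)^15) − 1/(2 · (8n)^16) + O(1/(8n)^17)

Compare to the integral: ∫_{8n}^∞ x^(−16) dx = [−x^(−15)/15]_{8n}^∞ = 1/((16−1)·(8n)^15). The Euler-Maclaurin correction adds −f(8n)/2 = −1/(2·(8n)^16). Euler-Maclaurin then gives
  Σ_{k>8n} 1/k^16 = ∫_{8n}^∞ dx/x^16 − 1/(2·(8n)^16) + O(1/(8n)^17).
(Equivalently this is ζ(16) − Σ_{k≤8n} 1/k^16.)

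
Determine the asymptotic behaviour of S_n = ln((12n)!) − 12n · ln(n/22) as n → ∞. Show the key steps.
S_n ~ 12n · (ln 264 − 1) + O(ln n)

Stirling: ln((12n)!) = 12n ln(12n) − 12n + O(ln n).
  S_n = 12n ln(12n) − 12n − 12n ln(n/22) + O(ln n)
      = 12n ln(12n) − 12n ln n + 12n ln 22 − 12n + O(ln n)
      = 12n ln 12 + 12n ln 22 − 12n + O(ln n)
      = 12n (ln 264 − 1) + O(ln n).
Numerically ln(264) − 1 ≈ 4.5759.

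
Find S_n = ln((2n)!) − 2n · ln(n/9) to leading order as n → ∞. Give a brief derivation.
S_n ~ 2n · (ln 18 − 1) + O(ln n)

Stirling: ln((2n)!) = 2n ln(2n) − 2n + O(ln n).
  S_n = 2n ln(2n) − 2n − 2n ln(n/9) + O(ln n)
      = 2n ln(2n) − 2n ln n + 2n ln 9 − 2n + O(ln n)
      = 2n ln 2 + 2n ln 9 − 2n + O(ln n)
      = 2n (ln 18 − 1) + O(ln n).
Numerically ln(18) − 1 ≈ 1.8904.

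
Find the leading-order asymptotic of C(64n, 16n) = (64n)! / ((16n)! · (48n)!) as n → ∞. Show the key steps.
C(64n, 16n) ~ (256/27)^(16n) · sqrt(2/(3π·16n))

Write N = 16n. Apply Stirling to each factorial:
  (4N)! ~ sqrt(2π·4N) · (4N/e)^(4N),
  N! ~ sqrt(2π N) · (N/e)^N,
  (3N)! ~ sqrt(2π·3N) · (3N/e)^(3N).
The exponential factors combine to (4N)^(4N) / (N^N · (3N)^(3N)) = 4^(4N)/3^(3N) = (4^4/3^3)^N = (256/27)^N.
The square-root prefactors combine to sqrt(2π·4N) / (sqrt(2π N)·sqrt(2π·3N)) = sqrt(4 / (2π·3·N)) = sqrt(2/(3π·16n)).
Substituting N = 16n: C(64n, 16n) ~ (256/27)^(16n) · sqrt(2/(3π·16n)).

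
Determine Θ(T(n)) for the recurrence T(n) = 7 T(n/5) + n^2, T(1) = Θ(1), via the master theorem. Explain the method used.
T(n) = Θ(n^2)

log_5 7 ≈ 1.209. f(n) = n^2 dominates n^(log_5 7) since 2 > 1.209, and the regularity condition a·f(n/b) = 7·(n/5)^2 = (7/25)·n^2 ≤ c·f(n) holds with c = 7/25 ≈ 0.28 < 1. So this is Case 3: T(n) = Θ(f(n)) = Θ(n^2).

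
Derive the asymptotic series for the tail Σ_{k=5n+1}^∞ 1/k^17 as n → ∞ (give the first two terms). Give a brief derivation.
Σ_{k>5n} 1/k^17 = 1/(16 · (5n)^16) − 1/(2 · (5n)^17) + O(1/(5n)^18)

Compare to the integral: ∫_{5n}^∞ x^(−17) dx = [−x^(−16)/16]_{5n}^∞ = 1/((17−1)·(5n)^16). The Euler-Maclaurin correction adds −f(5n)/2 = −1/(2·(5n)^17). Euler-Maclaurin then gives
  Σ_{k>5n} 1/k^17 = ∫_{5n}^∞ dx/x^17 − 1/(2·(5n)^17) + O(1/(5n)^18).
(Equivalently this is ζ(17) − Σ_{k≤5n} 1/k^17.)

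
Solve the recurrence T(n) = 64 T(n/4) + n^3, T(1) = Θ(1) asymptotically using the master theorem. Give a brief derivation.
T(n) = Θ(n^3 log n)

log_4 64 = 3, and f(n) = n^3 = Θ(n^(log_4 64)). This is Case 2 of the master theorem: T(n) = Θ(f(n) · log n) = Θ(n^3 log n).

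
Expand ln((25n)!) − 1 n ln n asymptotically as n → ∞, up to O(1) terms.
ln((25n)!) − 1 n ln n = 24 n ln n + 25(ln 25 − 1) n + (1/2) ln(2π·25n) + O(1/n)

Stirling: ln((25n)!) = 25n ln(25n) − 25n + (1/2) ln(2π·25n) + O(1/n).
Expand 25n ln(25n) = 25n (ln n + ln 25) = 25n ln n + 25n ln 25.
Subtract 1n ln n: leading term is (25 − 1) n ln n = 24 n ln n. The next term is 25n ln 25 − 25n = 25(ln 25 − 1) n. Then the (1/2) ln(2π·25n) correction.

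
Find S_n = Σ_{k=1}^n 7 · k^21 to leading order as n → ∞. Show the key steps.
S_n ~ 7 · n^22 / 22

By integral comparison (Euler-Maclaurin), Σ_{k=1}^n 7 · k^21 = 7 · ∫_0^n x^21 dx + O(n^21) = 7 · n^22/22 + O(n^21). (Equivalently, Faulhaber's formula gives the same leading term.)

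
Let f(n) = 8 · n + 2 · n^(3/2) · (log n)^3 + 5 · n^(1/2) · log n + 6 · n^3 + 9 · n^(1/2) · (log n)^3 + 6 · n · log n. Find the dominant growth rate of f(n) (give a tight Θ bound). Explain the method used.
f(n) ∈ Θ(n^3)

Compare the terms by growth order. For large n, n^a · (log n)^b dominates n^a' · (log n)^b' iff a > a', or (a = a' and b > b'). Ranking the 6 terms shows the dominant one is 6 · n^3. Hence f(n) ∈ Θ(n^3).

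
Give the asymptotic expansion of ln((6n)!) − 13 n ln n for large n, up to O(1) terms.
ln((6n)!) − 13 n ln n = −7 n ln n + 6(ln 6 − 1) n + (1/2) ln(2π·6n) + O(1/n)

Stirling: ln((6n)!) = 6n ln(6n) − 6n + (1/2) ln(2π·6n) + O(1/n).
Expand 6n ln(6n) = 6n (ln n + ln 6) = 6n ln n + 6n ln 6.
Subtract 13n ln n: leading term is (6 − 13) n ln n = −7 n ln n. The next term is 6n ln 6 − 6n = 6(ln 6 − 1) n. Then the (1/2) ln(2π·6n) correction.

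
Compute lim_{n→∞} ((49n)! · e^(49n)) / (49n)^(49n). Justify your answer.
lim = ∞

Stirling: (49n)! ~ sqrt(2π·49n) · (49n/e)^(49n). Hence
  (49n)! · e^(49n) / (49n)^(49n) ~ sqrt(2π·49n) = sqrt(2π·49) · sqrt(n) → ∞.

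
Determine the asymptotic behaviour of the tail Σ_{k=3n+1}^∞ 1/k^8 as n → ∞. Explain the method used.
Σ_{k>3n} 1/k^8 ~ 1/(7 · (3n)^7)

Compare to the integral: ∫_{3n}^∞ x^(−8) dx = [−x^(−7)/7]_{3n}^∞ = 1/((8−1)·(3n)^7). Euler-Maclaurin then gives
  Σ_{k>3n} 1/k^8 = ∫_{3n}^∞ dx/x^8 − 1/(2·(3n)^8) + O(1/(3n)^9).
(Equivalently this is ζ(8) − Σ_{k≤3n} 1/k^8.)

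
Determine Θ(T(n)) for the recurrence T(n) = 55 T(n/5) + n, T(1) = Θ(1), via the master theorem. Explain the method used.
T(n) = Θ(n^(log_5 55))

Master theorem: compare f(n) = n to n^(log_5 55) where log_5 55 ≈ 2.490. Since 1 < log_5 55, we have f(n) = O(n^(log_5 55 − ε)) for some ε > 0 — Case 1. Hence T(n) = Θ(n^(log_5 55)).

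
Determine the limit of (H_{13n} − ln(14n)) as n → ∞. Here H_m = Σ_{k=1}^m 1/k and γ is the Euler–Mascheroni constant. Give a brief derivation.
lim = ln(13/14) + γ

By Euler-Maclaurin, H_m = ln m + γ + O(1/m). So
  H_{13n} − ln(14n) = ln(13n) + γ − ln(14n) + O(1/n)
                       = ln(13/14) + γ + O(1/n).
Hence the limit is ln(13/14) + γ.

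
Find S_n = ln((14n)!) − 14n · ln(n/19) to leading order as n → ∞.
S_n ~ 14n · (ln 266 − 1) + O(ln n)

Stirling: ln((14n)!) = 14n ln(14n) − 14n + O(ln n).
  S_n = 14n ln(14n) − 14n − 14n ln(n/19) + O(ln n)
      = 14n ln(14n) − 14n ln n + 14n ln 19 − 14n + O(ln n)
      = 14n ln 14 + 14n ln 19 − 14n + O(ln n)
      = 14n (ln 266 − 1) + O(ln n).
Numerically ln(266) − 1 ≈ 4.5835.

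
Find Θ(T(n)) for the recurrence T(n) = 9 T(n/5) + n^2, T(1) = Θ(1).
T(n) = Θ(n^2)

log_5 9 ≈ 1.365. f(n) = n^2 dominates n^(log_5 9) since 2 > 1.365, and the regularity condition a·f(n/b) = 9·(n/5)^2 = (9/25)·n^2 ≤ c·f(n) holds with c = 9/25 ≈ 0.36 < 1. So this is Case 3: T(n) = Θ(f(n)) = Θ(n^2).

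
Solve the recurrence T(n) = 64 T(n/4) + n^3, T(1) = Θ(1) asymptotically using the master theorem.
T(n) = Θ(n^3 log n)

log_4 64 = 3, and f(n) = n^3 = Θ(n^(log_4 64)). This is Case 2 of the master theorem: T(n) = Θ(f(n) · log n) = Θ(n^3 log n).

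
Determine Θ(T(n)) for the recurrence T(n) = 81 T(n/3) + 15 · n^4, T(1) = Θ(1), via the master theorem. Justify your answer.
T(n) = Θ(n^4 log n)

log_3 81 = 4, and f(n) = 15 · n^4 = Θ(n^(log_3 81)). This is Case 2 of the master theorem: T(n) = Θ(f(n) · log n) = Θ(n^4 log n).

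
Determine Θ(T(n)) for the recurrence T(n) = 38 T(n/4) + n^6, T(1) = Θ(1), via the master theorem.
T(n) = Θ(n^6)

log_4 38 ≈ 2.624. f(n) = n^6 dominates n^(log_4 38) since 6 > 2.624, and the regularity condition a·f(n/b) = 38·(n/4)^6 = (38/4096)·n^6 ≤ c·f(n) holds with c = 38/4096 ≈ 0.00928 < 1. So this is Case 3: T(n) = Θ(f(n)) = Θ(n^6).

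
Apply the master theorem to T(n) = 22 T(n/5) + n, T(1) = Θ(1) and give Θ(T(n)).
T(n) = Θ(n^(log_5 22))

Master theorem: compare f(n) = n to n^(log_5 22) where log_5 22 ≈ 1.921. Since 1 < log_5 22, we have f(n) = O(n^(log_5 22 − ε)) for some ε > 0 — Case 1. Hence T(n) = Θ(n^(log_5 22)).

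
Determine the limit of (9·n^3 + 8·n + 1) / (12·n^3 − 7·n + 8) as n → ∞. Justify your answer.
lim = 9/12 = 3/4

For large n the leading n^3 terms dominate both numerator and denominator. Dividing top and bottom by n^3, every other term tends to 0, leaving 9/12 = 3/4.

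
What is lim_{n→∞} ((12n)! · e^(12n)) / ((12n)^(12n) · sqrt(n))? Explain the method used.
lim = sqrt(2π·12)

Stirling: (12n)! ~ sqrt(2π·12n) · (12n/e)^(12n). Hence
  (12n)! · e^(12n) / (12n)^(12n) ~ sqrt(2π·12n).
Dividing by sqrt(n): sqrt(2π·12n) / sqrt(n) = sqrt(2π·12) · n^((1−1)/2), so the limit is sqrt(2π·12).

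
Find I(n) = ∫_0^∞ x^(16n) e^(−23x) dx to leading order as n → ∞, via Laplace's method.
I(n) ~ (sqrt(2π·16n) / 23) · (16n/(23e))^(16n)

Write the integrand as exp(16n ln x − 23x) and set f(x) = 16n ln x − 23x. Then f'(x) = 16n/x − 23 = 0 at x* = 16n/23, and f''(x*) = −16n/x*^2 = −23^2/(16n). Laplace's method (interior maximum) gives
  I(n) ~ e^(f(x*)) · sqrt(2π / |f''(x*)|)
        = exp(16n ln(16n/23) − 16n) · sqrt(2π · 16n / 23^2)
        = (16n/23)^(16n) e^(−16n) · sqrt(2π·16n) / 23
        = (sqrt(2π·16n) / 23) · (16n/(23e))^(16n).
This matches Γ(16n+1)/23^(16n+1) with Stirling applied to Γ.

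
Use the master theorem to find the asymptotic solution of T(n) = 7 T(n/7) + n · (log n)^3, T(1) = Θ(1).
T(n) = Θ(n · (log n)^4)

Here log_7 7 = 1 and f(n) = n · (log n)^3 = Θ(n^(log_7 7) · (log n)^3). This is the extended Case 2 of the master theorem (f matches the critical exponent up to log factors), giving T(n) = Θ(n^(log_7 7) · (log n)^(3+1)) = Θ(n · (log n)^4).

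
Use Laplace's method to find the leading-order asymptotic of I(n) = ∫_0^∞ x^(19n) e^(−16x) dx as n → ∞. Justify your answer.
I(n) ~ (sqrt(2π·19n) / 16) · (19n/(16e))^(19n)

Write the integrand as exp(19n ln x − 16x) and set f(x) = 19n ln x − 16x. Then f'(x) = 19n/x − 16 = 0 at x* = 19n/16, and f''(x*) = −19n/x*^2 = −16^2/(19n). Laplace's method (interior maximum) gives
  I(n) ~ e^(f(x*)) · sqrt(2π / |f''(x*)|)
        = exp(19n ln(19n/16) − 19n) · sqrt(2π · 19n / 16^2)
        = (19n/16)^(19n) e^(−19n) · sqrt(2π·19n) / 16
        = (sqrt(2π·19n) / 16) · (19n/(16e))^(19n).
This matches Γ(19n+1)/16^(19n+1) with Stirling applied to Γ.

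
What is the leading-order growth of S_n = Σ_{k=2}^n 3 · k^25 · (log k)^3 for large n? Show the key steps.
S_n ~ 3 · n^26 · (log n)^3 / 26

By integral comparison, S_n = ∫_1^n 3 · x^25 · (log x)^3 dx + O(n^25 · (log n)^3). For the integral, the leading term of ∫_1^n x^25 (log x)^3 dx is n^26/26 · (log n)^3 (by repeated integration by parts; each step lowers the log-exponent and produces a relatively O(1/log n) correction). Hence S_n ~ 3 · n^26 · (log n)^3 / 26.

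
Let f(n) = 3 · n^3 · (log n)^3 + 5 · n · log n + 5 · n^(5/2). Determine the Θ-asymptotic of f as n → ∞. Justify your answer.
f(n) ∈ Θ(n^3 · (log n)^3)

Compare the terms by growth order. For large n, n^a · (log n)^b dominates n^a' · (log n)^b' iff a > a', or (a = a' and b > b'). Ranking the 3 terms shows the dominant one is 3 · n^3 · (log n)^3. Hence f(n) ∈ Θ(n^3 · (log n)^3).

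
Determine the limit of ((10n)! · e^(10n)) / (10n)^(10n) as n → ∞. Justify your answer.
lim = ∞

Stirling: (10n)! ~ sqrt(2π·10n) · (10n/e)^(10n). Hence
  (10n)! · e^(10n) / (10n)^(10n) ~ sqrt(2π·10n) = sqrt(2π·10) · sqrt(n) → ∞.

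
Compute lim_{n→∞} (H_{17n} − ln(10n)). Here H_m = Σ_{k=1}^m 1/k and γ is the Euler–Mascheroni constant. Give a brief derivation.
lim = ln(17/10) + γ

By Euler-Maclaurin, H_m = ln m + γ + O(1/m). So
  H_{17n} − ln(10n) = ln(17n) + γ − ln(10n) + O(1/n)
                       = ln(17/10) + γ + O(1/n).
Hence the limit is ln(17/10) + γ.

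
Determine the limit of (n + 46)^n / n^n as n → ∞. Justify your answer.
lim = e^46

Rewrite as (1 + 46/n)^(n). By the standard limit (1 + x/n)^n → e^x, we have (1 + 46/n)^n → e^46, and raising to the 1st power gives e^46.
More precisely, ln[(1 + 46/n)^(n)] = n · ln(1 + 46/n) = n · (46/n + O(1/n^2)) = 46 + O(1/n) → 46.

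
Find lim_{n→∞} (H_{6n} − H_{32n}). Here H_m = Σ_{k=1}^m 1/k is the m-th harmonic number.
lim = ln(6/32) = ln(3/16)

Euler-Maclaurin gives H_m = ln m + γ + 1/(2m) + O(1/m^2). The γ and O(1/m) terms cancel in the difference:
  H_{6n} − H_{32n} = ln(6n) − ln(32n) + O(1/n) = ln(6/32) + O(1/n).
Hence the limit is ln(6/32) = ln(3/16).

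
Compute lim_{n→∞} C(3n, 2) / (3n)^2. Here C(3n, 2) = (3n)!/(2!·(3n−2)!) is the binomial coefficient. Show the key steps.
lim = 1/2! = 1/2

With N = 3n → ∞: C(N, 2) / N^2 = [N(N−1)…(N−1)] / (2! · N^2) = (1/2!) · 1 · (1 − 1/(3n)). Each factor → 1 as N → ∞, so the limit is 1/2! = 1/2.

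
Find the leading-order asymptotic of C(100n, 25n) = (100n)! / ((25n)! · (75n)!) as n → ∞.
C(100n, 25n) ~ (256/27)^(25n) · sqrt(2/(3π·25n))

Write N = 25n. Apply Stirling to each factorial:
  (4N)! ~ sqrt(2π·4N) · (4N/e)^(4N),
  N! ~ sqrt(2π N) · (N/e)^N,
  (3N)! ~ sqrt(2π·3N) · (3N/e)^(3N).
The exponential factors combine to (4N)^(4N) / (N^N · (3N)^(3N)) = 4^(4N)/3^(3N) = (4^4/3^3)^N = (256/27)^N.
The square-root prefactors combine to sqrt(2π·4N) / (sqrt(2π N)·sqrt(2π·3N)) = sqrt(4 / (2π·3·N)) = sqrt(2/(3π·25n)).
Substituting N = 25n: C(100n, 25n) ~ (256/27)^(25n) · sqrt(2/(3π·25n)).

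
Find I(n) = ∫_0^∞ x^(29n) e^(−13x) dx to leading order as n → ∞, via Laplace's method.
I(n) ~ (sqrt(2π·29n) / 13) · (29n/(13e))^(29n)

Write the integrand as exp(29n ln x − 13x) and set f(x) = 29n ln x − 13x. Then f'(x) = 29n/x − 13 = 0 at x* = 29n/13, and f''(x*) = −29n/x*^2 = −13^2/(29n). Laplace's method (interior maximum) gives
  I(n) ~ e^(f(x*)) · sqrt(2π / |f''(x*)|)
        = exp(29n ln(29n/13) − 29n) · sqrt(2π · 29n / 13^2)
        = (29n/13)^(29n) e^(−29n) · sqrt(2π·29n) / 13
        = (sqrt(2π·29n) / 13) · (29n/(13e))^(29n).
This matches Γ(29n+1)/13^(29n+1) with Stirling applied to Γ.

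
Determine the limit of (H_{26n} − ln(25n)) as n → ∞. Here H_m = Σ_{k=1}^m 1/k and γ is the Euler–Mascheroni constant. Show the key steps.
lim = ln(26/25) + γ

By Euler-Maclaurin, H_m = ln m + γ + O(1/m). So
  H_{26n} − ln(25n) = ln(26n) + γ − ln(25n) + O(1/n)
                       = ln(26/25) + γ + O(1/n).
Hence the limit is ln(26/25) + γ.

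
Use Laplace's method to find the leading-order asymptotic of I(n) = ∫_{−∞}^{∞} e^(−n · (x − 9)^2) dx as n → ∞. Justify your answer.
I(n) = sqrt(π/n)

Here φ(x) = (x − 9)^2 has its unique minimum at x* = 9 with φ(x*) = 0 and φ''(x*) = 2. Laplace's method gives
  I(n) ~ e^(−n φ(x*)) · sqrt(2π / (n · φ''(x*))) = sqrt(2π / (2n)) = sqrt(π/n).
This is exact: substituting u = (x − 9)·sqrt(n) gives I(n) = (1/sqrt(n)) ∫_{−∞}^{∞} e^(−u^2) du = sqrt(π/n).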